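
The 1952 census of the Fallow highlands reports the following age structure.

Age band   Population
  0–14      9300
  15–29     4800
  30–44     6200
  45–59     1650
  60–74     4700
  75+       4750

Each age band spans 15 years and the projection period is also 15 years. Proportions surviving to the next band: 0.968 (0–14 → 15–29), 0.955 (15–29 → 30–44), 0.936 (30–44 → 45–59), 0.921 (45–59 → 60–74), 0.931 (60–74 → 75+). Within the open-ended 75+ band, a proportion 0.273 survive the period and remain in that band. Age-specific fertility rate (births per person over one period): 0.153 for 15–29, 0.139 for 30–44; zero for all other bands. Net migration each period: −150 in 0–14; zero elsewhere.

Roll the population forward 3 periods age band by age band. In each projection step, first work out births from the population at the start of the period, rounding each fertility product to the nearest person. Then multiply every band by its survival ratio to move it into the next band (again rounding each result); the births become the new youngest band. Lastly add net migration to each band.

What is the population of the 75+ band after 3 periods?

5785

Period 1:
Births: 4800 × 0.153 = 734, 6200 × 0.139 = 862 → total 1596
15–29: 9300 × 0.968 = 9002
30–44: 4800 × 0.955 = 4584
45–59: 6200 × 0.936 = 5803
60–74: 1650 × 0.921 = 1520
75+: 4700 × 0.931 + 4750 × 0.273 = 4376 + 1297 = 5673
Net migration: 0–14 − 150 → 1446
End of period: [1446, 9002, 4584, 5803, 1520, 5673]
Period 2:
Births: 9002 × 0.153 = 1377, 4584 × 0.139 = 637 → total 2014
15–29: 1446 × 0.968 = 1400
30–44: 9002 × 0.955 = 8597
45–59: 4584 × 0.936 = 4291
60–74: 5803 × 0.921 = 5345
75+: 1520 × 0.931 + 5673 × 0.273 = 1415 + 1549 = 2964
Net migration: 0–14 − 150 → 1864
End of period: [1864, 1400, 8597, 4291, 5345, 2964]
Period 3:
Births: 1400 × 0.153 = 214, 8597 × 0.139 = 1195 → total 1409
15–29: 1864 × 0.968 = 1804
30–44: 1400 × 0.955 = 1337
45–59: 8597 × 0.936 = 8047
60–74: 4291 × 0.921 = 3952
75+: 5345 × 0.931 + 2964 × 0.273 = 4976 + 809 = 5785
Net migration: 0–14 − 150 → 1259
End of period: [1259, 1804, 1337, 8047, 3952, 5785]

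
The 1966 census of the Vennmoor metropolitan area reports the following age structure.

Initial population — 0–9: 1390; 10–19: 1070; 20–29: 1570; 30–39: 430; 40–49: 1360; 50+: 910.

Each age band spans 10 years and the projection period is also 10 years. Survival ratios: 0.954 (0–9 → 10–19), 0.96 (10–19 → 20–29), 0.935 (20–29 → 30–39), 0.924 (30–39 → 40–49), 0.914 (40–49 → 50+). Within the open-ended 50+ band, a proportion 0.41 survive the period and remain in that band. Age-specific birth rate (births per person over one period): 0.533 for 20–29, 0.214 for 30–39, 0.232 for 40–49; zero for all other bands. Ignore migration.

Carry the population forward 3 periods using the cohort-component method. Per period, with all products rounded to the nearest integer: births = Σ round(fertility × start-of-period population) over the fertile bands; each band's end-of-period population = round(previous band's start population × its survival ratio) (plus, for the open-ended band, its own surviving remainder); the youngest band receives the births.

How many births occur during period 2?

Let band 1 be 0–9 through band 6 = 50+.
Period 1.
Births: 1570 × 0.533 = 837, 430 × 0.214 = 92, 1360 × 0.232 = 316 — total 1245
Band 2: 1390 × 0.954 = 1326
Band 3: 1070 × 0.96 = 1027
Band 4: 1570 × 0.935 = 1468
Band 5: 430 × 0.924 = 397
Band 6: 1360 × 0.914 + 910 × 0.41 = 1243 + 373 = 1616
Population now: 0–9=1245, 10–19=1326, 20–29=1027, 30–39=1468, 40–49=397, 50+=1616
Period 2.
Births: 1027 × 0.533 = 547, 1468 × 0.214 = 314, 397 × 0.232 = 92 — total 953
Band 2: 1245 × 0.954 = 1188
Band 3: 1326 × 0.96 = 1273
Band 4: 1027 × 0.935 = 960
Band 5: 1468 × 0.924 = 1356
Band 6: 397 × 0.914 + 1616 × 0.41 = 363 + 663 = 1026
Population now: 0–9=953, 10–19=1188, 20–29=1273, 30–39=960, 40–49=1356, 50+=1026

953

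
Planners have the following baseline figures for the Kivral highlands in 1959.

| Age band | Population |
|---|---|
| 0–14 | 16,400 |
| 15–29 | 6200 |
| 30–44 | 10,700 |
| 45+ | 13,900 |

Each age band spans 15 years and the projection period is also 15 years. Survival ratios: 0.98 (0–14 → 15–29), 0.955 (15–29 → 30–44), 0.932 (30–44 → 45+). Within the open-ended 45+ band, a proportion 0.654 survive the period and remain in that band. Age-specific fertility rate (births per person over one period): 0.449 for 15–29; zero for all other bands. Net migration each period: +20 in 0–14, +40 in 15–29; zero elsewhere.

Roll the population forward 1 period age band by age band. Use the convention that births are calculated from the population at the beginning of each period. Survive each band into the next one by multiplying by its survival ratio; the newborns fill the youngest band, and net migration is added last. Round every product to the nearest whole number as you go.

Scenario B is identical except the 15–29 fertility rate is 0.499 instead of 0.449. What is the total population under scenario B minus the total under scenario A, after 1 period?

[period 1]
Births: 6200 × 0.449 = 2784
15–29: 16400 × 0.98 = 16072
30–44: 6200 × 0.955 = 5921
45+: 10700 × 0.932 + 13900 × 0.654 = 9972 + 9091 = 19063
Net migration: 0–14 + 20 → 2804; 15–29 + 40 → 16112
→ [2804, 16112, 5921, 19063]
Scenario A total after 1 period: 43900
Scenario B projection —
[period 1]
Births: 6200 × 0.499 = 3094
15–29: 16400 × 0.98 = 16072
30–44: 6200 × 0.955 = 5921
45+: 10700 × 0.932 + 13900 × 0.654 = 9972 + 9091 = 19063
Net migration: 0–14 + 20 → 3114; 15–29 + 40 → 16112
→ [3114, 16112, 5921, 19063]
Scenario B total after 1 period: 44210
Difference B − A = 44210 − 43900 = 310

310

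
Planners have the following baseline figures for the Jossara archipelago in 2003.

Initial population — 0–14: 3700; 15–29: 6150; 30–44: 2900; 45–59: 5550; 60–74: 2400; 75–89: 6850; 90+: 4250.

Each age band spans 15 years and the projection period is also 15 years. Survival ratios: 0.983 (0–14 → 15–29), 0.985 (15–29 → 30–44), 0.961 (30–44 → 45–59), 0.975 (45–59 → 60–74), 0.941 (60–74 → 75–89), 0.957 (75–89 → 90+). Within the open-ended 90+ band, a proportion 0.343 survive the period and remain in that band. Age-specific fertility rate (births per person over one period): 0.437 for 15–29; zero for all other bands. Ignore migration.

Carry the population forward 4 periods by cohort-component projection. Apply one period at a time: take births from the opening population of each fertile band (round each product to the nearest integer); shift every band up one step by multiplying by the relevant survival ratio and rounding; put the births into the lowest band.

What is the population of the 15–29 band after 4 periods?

1135

Period 1:
Births: 6150 × 0.437 = 2688
15–29: 3700 × 0.983 = 3637
30–44: 6150 × 0.985 = 6058
45–59: 2900 × 0.961 = 2787
60–74: 5550 × 0.975 = 5411
75–89: 2400 × 0.941 = 2258
90+: 6850 × 0.957 + 4250 × 0.343 = 6555 + 1458 = 8013
→ [2688, 3637, 6058, 2787, 5411, 2258, 8013]
Period 2:
Births: 3637 × 0.437 = 1589
15–29: 2688 × 0.983 = 2642
30–44: 3637 × 0.985 = 3582
45–59: 6058 × 0.961 = 5822
60–74: 2787 × 0.975 = 2717
75–89: 5411 × 0.941 = 5092
90+: 2258 × 0.957 + 8013 × 0.343 = 2161 + 2748 = 4909
→ [1589, 2642, 3582, 5822, 2717, 5092, 4909]
Period 3:
Births: 2642 × 0.437 = 1155
15–29: 1589 × 0.983 = 1562
30–44: 2642 × 0.985 = 2602
45–59: 3582 × 0.961 = 3442
60–74: 5822 × 0.975 = 5676
75–89: 2717 × 0.941 = 2557
90+: 5092 × 0.957 + 4909 × 0.343 = 4873 + 1684 = 6557
→ [1155, 1562, 2602, 3442, 5676, 2557, 6557]
Period 4:
Births: 1562 × 0.437 = 683
15–29: 1155 × 0.983 = 1135
30–44: 1562 × 0.985 = 1539
45–59: 2602 × 0.961 = 2501
60–74: 3442 × 0.975 = 3356
75–89: 5676 × 0.941 = 5341
90+: 2557 × 0.957 + 6557 × 0.343 = 2447 + 2249 = 4696
→ [683, 1135, 1539, 2501, 3356, 5341, 4696]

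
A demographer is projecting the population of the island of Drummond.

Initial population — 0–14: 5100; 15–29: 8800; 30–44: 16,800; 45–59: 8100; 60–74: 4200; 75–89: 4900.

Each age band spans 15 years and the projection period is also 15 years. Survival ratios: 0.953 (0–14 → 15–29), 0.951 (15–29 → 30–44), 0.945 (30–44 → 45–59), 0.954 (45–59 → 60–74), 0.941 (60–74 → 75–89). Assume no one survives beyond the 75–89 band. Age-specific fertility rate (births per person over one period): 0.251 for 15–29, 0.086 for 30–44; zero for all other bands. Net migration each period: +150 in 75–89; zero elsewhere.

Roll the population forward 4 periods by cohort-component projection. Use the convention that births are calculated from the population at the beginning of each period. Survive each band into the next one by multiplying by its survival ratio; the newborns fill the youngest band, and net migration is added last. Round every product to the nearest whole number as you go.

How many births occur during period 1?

3654

[period 1]
Births: 8800 * 0.251 = 2209 ; 16800 * 0.086 = 1445 ⇒ total 3654
15–29: 5100 * 0.953 = 4860
30–44: 8800 * 0.951 = 8369
45–59: 16800 * 0.945 = 15876
60–74: 8100 * 0.954 = 7727
75–89: 4200 * 0.941 = 3952
Net migration: 75–89 + 150 → 4102
Population now: 0–14=3654, 15–29=4860, 30–44=8369, 45–59=15876, 60–74=7727, 75–89=4102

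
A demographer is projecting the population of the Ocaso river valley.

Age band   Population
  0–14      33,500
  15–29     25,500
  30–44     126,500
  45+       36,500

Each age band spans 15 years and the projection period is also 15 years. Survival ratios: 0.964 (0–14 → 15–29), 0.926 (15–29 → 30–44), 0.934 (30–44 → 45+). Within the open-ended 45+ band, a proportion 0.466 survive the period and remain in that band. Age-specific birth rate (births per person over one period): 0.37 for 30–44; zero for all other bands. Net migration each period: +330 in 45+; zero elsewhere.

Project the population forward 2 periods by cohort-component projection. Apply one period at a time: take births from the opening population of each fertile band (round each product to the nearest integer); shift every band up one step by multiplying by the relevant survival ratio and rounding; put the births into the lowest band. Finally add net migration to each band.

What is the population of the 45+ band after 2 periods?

Period 1:
Births: 126500 × 0.37 = 46805
15–29: 33500 × 0.964 = 32294
30–44: 25500 × 0.926 = 23613
45+: 126500 × 0.934 + 36500 × 0.466 = 118151 + 17009 = 135160
Net migration: 45+ + 330 → 135490
→ [46805, 32294, 23613, 135490]
Period 2:
Births: 23613 × 0.37 = 8737
15–29: 46805 × 0.964 = 45120
30–44: 32294 × 0.926 = 29904
45+: 23613 × 0.934 + 135490 × 0.466 = 22055 + 63138 = 85193
Net migration: 45+ + 330 → 85523
→ [8737, 45120, 29904, 85523]

85523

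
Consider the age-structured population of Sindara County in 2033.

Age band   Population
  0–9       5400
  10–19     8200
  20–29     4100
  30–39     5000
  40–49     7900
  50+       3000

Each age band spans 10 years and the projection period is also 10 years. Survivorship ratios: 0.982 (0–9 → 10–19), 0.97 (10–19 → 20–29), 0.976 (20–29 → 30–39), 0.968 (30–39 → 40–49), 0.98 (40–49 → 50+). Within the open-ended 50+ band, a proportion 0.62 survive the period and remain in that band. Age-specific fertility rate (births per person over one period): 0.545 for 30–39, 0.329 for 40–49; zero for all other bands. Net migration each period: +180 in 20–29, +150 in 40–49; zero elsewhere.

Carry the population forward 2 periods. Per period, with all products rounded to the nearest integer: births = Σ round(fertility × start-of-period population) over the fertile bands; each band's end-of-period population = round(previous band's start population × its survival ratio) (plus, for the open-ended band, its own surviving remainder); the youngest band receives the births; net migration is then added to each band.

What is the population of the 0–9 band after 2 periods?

— Period 1 —
Births: 5000 × 0.545 = 2725 ; 7900 × 0.329 = 2599 → 5324
10–19: 5400 × 0.982 = 5303
20–29: 8200 × 0.97 = 7954
30–39: 4100 × 0.976 = 4002
40–49: 5000 × 0.968 = 4840
50+: 7900 × 0.98 + 3000 × 0.62 = 7742 + 1860 = 9602
Net migration: 20–29 + 180 → 8134; 40–49 + 150 → 4990
Population now: 0–9=5324, 10–19=5303, 20–29=8134, 30–39=4002, 40–49=4990, 50+=9602
— Period 2 —
Births: 4002 × 0.545 = 2181 ; 4990 × 0.329 = 1642 → 3823
10–19: 5324 × 0.982 = 5228
20–29: 5303 × 0.97 = 5144
30–39: 8134 × 0.976 = 7939
40–49: 4002 × 0.968 = 3874
50+: 4990 × 0.98 + 9602 × 0.62 = 4890 + 5953 = 10843
Net migration: 20–29 + 180 → 5324; 40–49 + 150 → 4024
Population now: 0–9=3823, 10–19=5228, 20–29=5324, 30–39=7939, 40–49=4024, 50+=10843

3823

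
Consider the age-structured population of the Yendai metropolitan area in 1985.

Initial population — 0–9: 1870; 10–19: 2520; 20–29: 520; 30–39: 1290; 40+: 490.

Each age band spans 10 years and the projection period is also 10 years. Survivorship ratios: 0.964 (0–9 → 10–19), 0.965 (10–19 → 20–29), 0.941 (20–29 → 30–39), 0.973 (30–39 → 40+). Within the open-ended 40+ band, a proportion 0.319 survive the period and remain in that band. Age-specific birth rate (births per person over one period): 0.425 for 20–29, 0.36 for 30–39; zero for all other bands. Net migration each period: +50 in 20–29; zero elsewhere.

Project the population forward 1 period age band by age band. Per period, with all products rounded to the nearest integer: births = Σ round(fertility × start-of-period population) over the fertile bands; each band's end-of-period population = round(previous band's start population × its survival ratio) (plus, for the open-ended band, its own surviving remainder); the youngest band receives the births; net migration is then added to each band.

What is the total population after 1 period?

Let group 1 be 0–9 through group 5 = 40+.
Period 1.
Births: 520 * 0.425 = 221  |  1290 * 0.36 = 464 → total 685
Group 2: 1870 * 0.964 = 1803
Group 3: 2520 * 0.965 = 2432
Group 4: 520 * 0.941 = 489
Group 5: 1290 * 0.973 + 490 * 0.319 = 1255 + 156 = 1411
Net migration: Group 3 + 50 → 2482
Giving 685 / 1803 / 2482 / 489 / 1411.
Total after period 1: 685 + 1803 + 2482 + 489 + 1411 = 6870

6870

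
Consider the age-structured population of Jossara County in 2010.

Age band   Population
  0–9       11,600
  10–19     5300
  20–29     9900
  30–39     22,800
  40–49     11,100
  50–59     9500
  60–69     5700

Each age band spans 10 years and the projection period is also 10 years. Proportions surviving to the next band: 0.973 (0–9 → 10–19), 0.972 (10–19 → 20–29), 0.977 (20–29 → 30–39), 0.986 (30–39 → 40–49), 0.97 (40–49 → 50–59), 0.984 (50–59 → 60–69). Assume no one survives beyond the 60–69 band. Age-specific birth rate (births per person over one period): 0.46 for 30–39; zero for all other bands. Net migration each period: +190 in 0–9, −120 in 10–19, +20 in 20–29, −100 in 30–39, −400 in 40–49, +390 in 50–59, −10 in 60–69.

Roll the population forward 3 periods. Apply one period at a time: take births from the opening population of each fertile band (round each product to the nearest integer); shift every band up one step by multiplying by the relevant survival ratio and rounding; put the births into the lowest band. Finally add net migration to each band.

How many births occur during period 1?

[period 1]
Births: 22800 * 0.46 = 10488
10–19: 11600 * 0.973 = 11287
20–29: 5300 * 0.972 = 5152
30–39: 9900 * 0.977 = 9672
40–49: 22800 * 0.986 = 22481
50–59: 11100 * 0.97 = 10767
60–69: 9500 * 0.984 = 9348
Net migration: 0–9 + 190 → 10678; 10–19 − 120 → 11167; 20–29 + 20 → 5172; 30–39 − 100 → 9572; 40–49 − 400 → 22081; 50–59 + 390 → 11157; 60–69 − 10 → 9338
Giving 10678 / 11167 / 5172 / 9572 / 22081 / 11157 / 9338.

10488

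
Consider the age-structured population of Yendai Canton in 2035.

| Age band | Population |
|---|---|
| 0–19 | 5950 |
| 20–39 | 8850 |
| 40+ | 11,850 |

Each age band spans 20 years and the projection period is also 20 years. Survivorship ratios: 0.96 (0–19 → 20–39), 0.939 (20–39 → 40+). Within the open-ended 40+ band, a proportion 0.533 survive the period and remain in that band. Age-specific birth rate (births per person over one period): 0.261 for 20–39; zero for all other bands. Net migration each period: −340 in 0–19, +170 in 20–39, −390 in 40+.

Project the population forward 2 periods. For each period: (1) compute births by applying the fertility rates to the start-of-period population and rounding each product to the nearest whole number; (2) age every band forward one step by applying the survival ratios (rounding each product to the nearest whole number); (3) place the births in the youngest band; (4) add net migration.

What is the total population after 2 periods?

Let band 1 be 0–19 through band 3 = 40+.
Period 1:
Births: 8850 × 0.261 = 2310
Band 2: 5950 × 0.96 = 5712
Band 3: 8850 × 0.939 + 11850 × 0.533 = 8310 + 6316 = 14626
Net migration: Band 1 − 340 → 1970; Band 2 + 170 → 5882; Band 3 − 390 → 14236
End of period: [1970, 5882, 14236]
Period 2:
Births: 5882 × 0.261 = 1535
Band 2: 1970 × 0.96 = 1891
Band 3: 5882 × 0.939 + 14236 × 0.533 = 5523 + 7588 = 13111
Net migration: Band 1 − 340 → 1195; Band 2 + 170 → 2061; Band 3 − 390 → 12721
End of period: [1195, 2061, 12721]
Total after period 2: 1195 + 2061 + 12721 = 15977

15977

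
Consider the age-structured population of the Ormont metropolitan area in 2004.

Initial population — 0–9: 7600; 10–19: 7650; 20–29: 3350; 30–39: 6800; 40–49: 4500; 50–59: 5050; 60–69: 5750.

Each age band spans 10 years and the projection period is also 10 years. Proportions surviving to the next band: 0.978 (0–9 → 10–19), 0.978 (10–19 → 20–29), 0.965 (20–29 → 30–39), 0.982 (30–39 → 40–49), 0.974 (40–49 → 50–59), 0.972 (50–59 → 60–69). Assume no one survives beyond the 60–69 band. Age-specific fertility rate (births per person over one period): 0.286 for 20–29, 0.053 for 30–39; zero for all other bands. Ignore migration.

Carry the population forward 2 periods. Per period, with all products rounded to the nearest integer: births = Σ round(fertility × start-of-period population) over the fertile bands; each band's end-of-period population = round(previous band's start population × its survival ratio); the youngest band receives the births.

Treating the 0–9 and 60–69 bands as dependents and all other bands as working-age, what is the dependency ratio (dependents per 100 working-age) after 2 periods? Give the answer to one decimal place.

25.8

Numbering the bands 1..7 from youngest to oldest:
Period 1.
Births: 3350 * 0.286 = 958, 6800 * 0.053 = 360 → 1318
Band 2: 7600 * 0.978 = 7433
Band 3: 7650 * 0.978 = 7482
Band 4: 3350 * 0.965 = 3233
Band 5: 6800 * 0.982 = 6678
Band 6: 4500 * 0.974 = 4383
Band 7: 5050 * 0.972 = 4909
→ [1318, 7433, 7482, 3233, 6678, 4383, 4909]
Period 2.
Births: 7482 * 0.286 = 2140, 3233 * 0.053 = 171 → 2311
Band 2: 1318 * 0.978 = 1289
Band 3: 7433 * 0.978 = 7269
Band 4: 7482 * 0.965 = 7220
Band 5: 3233 * 0.982 = 3175
Band 6: 6678 * 0.974 = 6504
Band 7: 4383 * 0.972 = 4260
→ [2311, 1289, 7269, 7220, 3175, 6504, 4260]
Dependents (band 0–9 + band 60–69) = 2311 + 4260 = 6571; working-age = 25457; ratio = 6571/25457 × 100 = 25.8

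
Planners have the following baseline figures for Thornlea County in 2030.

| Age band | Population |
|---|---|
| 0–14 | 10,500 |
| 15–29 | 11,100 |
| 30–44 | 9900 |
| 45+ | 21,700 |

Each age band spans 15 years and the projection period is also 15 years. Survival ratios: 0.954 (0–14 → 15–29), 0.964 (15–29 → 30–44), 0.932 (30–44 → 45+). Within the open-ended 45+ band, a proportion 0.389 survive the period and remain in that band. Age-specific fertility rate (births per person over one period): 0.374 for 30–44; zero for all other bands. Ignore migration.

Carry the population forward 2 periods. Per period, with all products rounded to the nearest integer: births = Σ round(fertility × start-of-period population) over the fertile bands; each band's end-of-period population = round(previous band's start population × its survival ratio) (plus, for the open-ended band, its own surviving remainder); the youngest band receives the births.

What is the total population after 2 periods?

34036

Call the groups 1 to 4, youngest first.
Period 1:
Births: 9900 × 0.374 = 3703
Group 2: 10500 × 0.954 = 10017
Group 3: 11100 × 0.964 = 10700
Group 4: 9900 × 0.932 + 21700 × 0.389 = 9227 + 8441 = 17668
→ [3703, 10017, 10700, 17668]
Period 2:
Births: 10700 × 0.374 = 4002
Group 2: 3703 × 0.954 = 3533
Group 3: 10017 × 0.964 = 9656
Group 4: 10700 × 0.932 + 17668 × 0.389 = 9972 + 6873 = 16845
→ [4002, 3533, 9656, 16845]
Total after period 2: 4002 + 3533 + 9656 + 16845 = 34036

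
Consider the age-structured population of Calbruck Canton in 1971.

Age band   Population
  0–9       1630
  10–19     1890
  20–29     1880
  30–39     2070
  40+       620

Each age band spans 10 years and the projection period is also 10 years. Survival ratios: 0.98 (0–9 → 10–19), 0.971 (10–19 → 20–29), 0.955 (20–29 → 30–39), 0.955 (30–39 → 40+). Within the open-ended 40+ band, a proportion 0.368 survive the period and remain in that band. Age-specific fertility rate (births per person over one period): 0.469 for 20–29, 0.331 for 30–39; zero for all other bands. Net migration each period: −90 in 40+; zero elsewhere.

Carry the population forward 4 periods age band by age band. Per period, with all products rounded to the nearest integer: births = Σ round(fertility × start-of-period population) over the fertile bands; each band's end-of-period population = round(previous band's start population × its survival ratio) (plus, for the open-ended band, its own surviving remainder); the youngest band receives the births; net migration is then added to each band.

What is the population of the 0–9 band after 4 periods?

1189

Period 1.
Births: 1880 × 0.469 = 882, 2070 × 0.331 = 685 — total 1567
10–19: 1630 × 0.98 = 1597
20–29: 1890 × 0.971 = 1835
30–39: 1880 × 0.955 = 1795
40+: 2070 × 0.955 + 620 × 0.368 = 1977 + 228 = 2205
Net migration: 40+ − 90 → 2115
Population now: 0–9=1567, 10–19=1597, 20–29=1835, 30–39=1795, 40+=2115
Period 2.
Births: 1835 × 0.469 = 861, 1795 × 0.331 = 594 — total 1455
10–19: 1567 × 0.98 = 1536
20–29: 1597 × 0.971 = 1551
30–39: 1835 × 0.955 = 1752
40+: 1795 × 0.955 + 2115 × 0.368 = 1714 + 778 = 2492
Net migration: 40+ − 90 → 2402
Population now: 0–9=1455, 10–19=1536, 20–29=1551, 30–39=1752, 40+=2402
Period 3.
Births: 1551 × 0.469 = 727, 1752 × 0.331 = 580 — total 1307
10–19: 1455 × 0.98 = 1426
20–29: 1536 × 0.971 = 1491
30–39: 1551 × 0.955 = 1481
40+: 1752 × 0.955 + 2402 × 0.368 = 1673 + 884 = 2557
Net migration: 40+ − 90 → 2467
Population now: 0–9=1307, 10–19=1426, 20–29=1491, 30–39=1481, 40+=2467
Period 4.
Births: 1491 × 0.469 = 699, 1481 × 0.331 = 490 — total 1189
10–19: 1307 × 0.98 = 1281
20–29: 1426 × 0.971 = 1385
30–39: 1491 × 0.955 = 1424
40+: 1481 × 0.955 + 2467 × 0.368 = 1414 + 908 = 2322
Net migration: 40+ − 90 → 2232
Population now: 0–9=1189, 10–19=1281, 20–29=1385, 30–39=1424, 40+=2232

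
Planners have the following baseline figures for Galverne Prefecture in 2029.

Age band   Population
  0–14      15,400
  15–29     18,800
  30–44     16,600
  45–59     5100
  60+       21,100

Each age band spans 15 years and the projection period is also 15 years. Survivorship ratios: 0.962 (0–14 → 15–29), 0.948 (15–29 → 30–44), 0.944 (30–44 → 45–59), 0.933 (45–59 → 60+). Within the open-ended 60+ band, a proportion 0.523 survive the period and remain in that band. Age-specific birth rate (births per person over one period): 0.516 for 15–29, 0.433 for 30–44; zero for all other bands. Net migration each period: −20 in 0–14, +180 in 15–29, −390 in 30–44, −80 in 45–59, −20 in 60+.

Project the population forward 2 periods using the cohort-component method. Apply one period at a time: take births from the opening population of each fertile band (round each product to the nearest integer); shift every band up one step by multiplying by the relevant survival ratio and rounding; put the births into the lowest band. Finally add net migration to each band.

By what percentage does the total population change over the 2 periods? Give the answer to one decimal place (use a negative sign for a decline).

Call the groups 1 to 5, youngest first.
Period 1.
Births: 18800 × 0.516 = 9701  |  16600 × 0.433 = 7188 ⇒ total 16889
Group 2: 15400 × 0.962 = 14815
Group 3: 18800 × 0.948 = 17822
Group 4: 16600 × 0.944 = 15670
Group 5: 5100 × 0.933 + 21100 × 0.523 = 4758 + 11035 = 15793
Net migration: Group 1 − 20 → 16869; Group 2 + 180 → 14995; Group 3 − 390 → 17432; Group 4 − 80 → 15590; Group 5 − 20 → 15773
End of period: [16869, 14995, 17432, 15590, 15773]
Period 2.
Births: 14995 × 0.516 = 7737  |  17432 × 0.433 = 7548 ⇒ total 15285
Group 2: 16869 × 0.962 = 16228
Group 3: 14995 × 0.948 = 14215
Group 4: 17432 × 0.944 = 16456
Group 5: 15590 × 0.933 + 15773 × 0.523 = 14545 + 8249 = 22794
Net migration: Group 1 − 20 → 15265; Group 2 + 180 → 16408; Group 3 − 390 → 13825; Group 4 − 80 → 16376; Group 5 − 20 → 22774
End of period: [15265, 16408, 13825, 16376, 22774]
Total: 77000 → 84648; change = 7648; percentage change = 9.9%

9.9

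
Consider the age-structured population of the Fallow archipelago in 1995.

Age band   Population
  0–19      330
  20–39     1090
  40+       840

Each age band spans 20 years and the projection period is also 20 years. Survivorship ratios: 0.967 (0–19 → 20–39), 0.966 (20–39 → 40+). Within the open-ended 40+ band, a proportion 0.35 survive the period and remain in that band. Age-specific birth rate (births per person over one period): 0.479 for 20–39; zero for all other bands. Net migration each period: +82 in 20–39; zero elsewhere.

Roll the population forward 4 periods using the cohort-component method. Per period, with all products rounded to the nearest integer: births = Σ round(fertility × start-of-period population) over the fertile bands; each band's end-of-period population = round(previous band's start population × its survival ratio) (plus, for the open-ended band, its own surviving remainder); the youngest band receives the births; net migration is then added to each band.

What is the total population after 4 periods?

Period 1:
Births: 1090 * 0.479 = 522
20–39: 330 * 0.967 = 319
40+: 1090 * 0.966 + 840 * 0.35 = 1053 + 294 = 1347
Net migration: 20–39 + 82 → 401
→ [522, 401, 1347]
Period 2:
Births: 401 * 0.479 = 192
20–39: 522 * 0.967 = 505
40+: 401 * 0.966 + 1347 * 0.35 = 387 + 471 = 858
Net migration: 20–39 + 82 → 587
→ [192, 587, 858]
Period 3:
Births: 587 * 0.479 = 281
20–39: 192 * 0.967 = 186
40+: 587 * 0.966 + 858 * 0.35 = 567 + 300 = 867
Net migration: 20–39 + 82 → 268
→ [281, 268, 867]
Period 4:
Births: 268 * 0.479 = 128
20–39: 281 * 0.967 = 272
40+: 268 * 0.966 + 867 * 0.35 = 259 + 303 = 562
Net migration: 20–39 + 82 → 354
→ [128, 354, 562]
Total after period 4: 128 + 354 + 562 = 1044

1044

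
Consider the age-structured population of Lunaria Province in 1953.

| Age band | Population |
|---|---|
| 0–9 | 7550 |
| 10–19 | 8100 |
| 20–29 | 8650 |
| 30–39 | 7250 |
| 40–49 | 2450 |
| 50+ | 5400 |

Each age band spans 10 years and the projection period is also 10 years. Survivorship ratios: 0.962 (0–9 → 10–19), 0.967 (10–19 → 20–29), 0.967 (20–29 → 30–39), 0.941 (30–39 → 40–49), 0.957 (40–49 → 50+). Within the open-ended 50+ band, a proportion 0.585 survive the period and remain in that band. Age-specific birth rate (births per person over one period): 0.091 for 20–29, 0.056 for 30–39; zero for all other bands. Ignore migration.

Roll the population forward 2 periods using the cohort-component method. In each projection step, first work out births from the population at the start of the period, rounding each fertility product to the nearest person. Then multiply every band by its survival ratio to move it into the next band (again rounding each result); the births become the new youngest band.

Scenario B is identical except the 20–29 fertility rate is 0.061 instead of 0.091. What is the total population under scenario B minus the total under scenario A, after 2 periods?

-484

After projecting period 1:
Births: 8650 × 0.091 = 787, 7250 × 0.056 = 406 ⇒ total 1193
10–19: 7550 × 0.962 = 7263
20–29: 8100 × 0.967 = 7833
30–39: 8650 × 0.967 = 8365
40–49: 7250 × 0.941 = 6822
50+: 2450 × 0.957 + 5400 × 0.585 = 2345 + 3159 = 5504
→ [1193, 7263, 7833, 8365, 6822, 5504]
After projecting period 2:
Births: 7833 × 0.091 = 713, 8365 × 0.056 = 468 ⇒ total 1181
10–19: 1193 × 0.962 = 1148
20–29: 7263 × 0.967 = 7023
30–39: 7833 × 0.967 = 7575
40–49: 8365 × 0.941 = 7871
50+: 6822 × 0.957 + 5504 × 0.585 = 6529 + 3220 = 9749
→ [1181, 1148, 7023, 7575, 7871, 9749]
Scenario A total after 2 periods: 34547
Scenario B projection —
After projecting period 1:
Births: 8650 × 0.061 = 528, 7250 × 0.056 = 406 ⇒ total 934
10–19: 7550 × 0.962 = 7263
20–29: 8100 × 0.967 = 7833
30–39: 8650 × 0.967 = 8365
40–49: 7250 × 0.941 = 6822
50+: 2450 × 0.957 + 5400 × 0.585 = 2345 + 3159 = 5504
→ [934, 7263, 7833, 8365, 6822, 5504]
After projecting period 2:
Births: 7833 × 0.061 = 478, 8365 × 0.056 = 468 ⇒ total 946
10–19: 934 × 0.962 = 899
20–29: 7263 × 0.967 = 7023
30–39: 7833 × 0.967 = 7575
40–49: 8365 × 0.941 = 7871
50+: 6822 × 0.957 + 5504 × 0.585 = 6529 + 3220 = 9749
→ [946, 899, 7023, 7575, 7871, 9749]
Scenario B total after 2 periods: 34063
Difference B − A = 34063 − 34547 = -484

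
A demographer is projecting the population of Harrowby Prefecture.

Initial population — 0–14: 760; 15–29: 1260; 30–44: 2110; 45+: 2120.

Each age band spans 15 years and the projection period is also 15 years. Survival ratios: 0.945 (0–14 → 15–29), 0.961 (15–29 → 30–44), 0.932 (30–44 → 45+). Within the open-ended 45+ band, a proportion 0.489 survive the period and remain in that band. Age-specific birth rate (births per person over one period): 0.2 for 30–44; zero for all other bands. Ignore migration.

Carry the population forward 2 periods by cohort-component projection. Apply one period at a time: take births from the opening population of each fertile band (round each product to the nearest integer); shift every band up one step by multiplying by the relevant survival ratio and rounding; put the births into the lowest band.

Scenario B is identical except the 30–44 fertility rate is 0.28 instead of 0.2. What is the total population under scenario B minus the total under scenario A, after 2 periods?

Numbering the groups 1..4 from youngest to oldest:
Period 1:
Births: 2110 × 0.2 = 422
Group 2: 760 × 0.945 = 718
Group 3: 1260 × 0.961 = 1211
Group 4: 2110 × 0.932 + 2120 × 0.489 = 1967 + 1037 = 3004
Giving 422 / 718 / 1211 / 3004.
Period 2:
Births: 1211 × 0.2 = 242
Group 2: 422 × 0.945 = 399
Group 3: 718 × 0.961 = 690
Group 4: 1211 × 0.932 + 3004 × 0.489 = 1129 + 1469 = 2598
Giving 242 / 399 / 690 / 2598.
Scenario A total after 2 periods: 3929
Scenario B projection —
Period 1:
Births: 2110 × 0.28 = 591
Group 2: 760 × 0.945 = 718
Group 3: 1260 × 0.961 = 1211
Group 4: 2110 × 0.932 + 2120 × 0.489 = 1967 + 1037 = 3004
Giving 591 / 718 / 1211 / 3004.
Period 2:
Births: 1211 × 0.28 = 339
Group 2: 591 × 0.945 = 558
Group 3: 718 × 0.961 = 690
Group 4: 1211 × 0.932 + 3004 × 0.489 = 1129 + 1469 = 2598
Giving 339 / 558 / 690 / 2598.
Scenario B total after 2 periods: 4185
Difference B − A = 4185 − 3929 = 256

256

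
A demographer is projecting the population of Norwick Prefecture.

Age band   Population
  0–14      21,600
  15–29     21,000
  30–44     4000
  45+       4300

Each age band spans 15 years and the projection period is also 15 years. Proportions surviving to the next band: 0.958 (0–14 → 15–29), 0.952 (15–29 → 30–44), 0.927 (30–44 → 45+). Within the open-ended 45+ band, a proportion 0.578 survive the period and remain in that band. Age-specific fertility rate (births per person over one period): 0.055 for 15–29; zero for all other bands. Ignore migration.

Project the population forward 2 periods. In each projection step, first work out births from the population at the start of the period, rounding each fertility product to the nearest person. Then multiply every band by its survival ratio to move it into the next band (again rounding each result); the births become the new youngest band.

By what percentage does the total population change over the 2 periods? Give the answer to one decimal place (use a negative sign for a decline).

-13.4

Numbering the bands 1..4 from youngest to oldest:
After projecting period 1:
Births: 21000 × 0.055 = 1155
Band 2: 21600 × 0.958 = 20693
Band 3: 21000 × 0.952 = 19992
Band 4: 4000 × 0.927 + 4300 × 0.578 = 3708 + 2485 = 6193
End of period: [1155, 20693, 19992, 6193]
After projecting period 2:
Births: 20693 × 0.055 = 1138
Band 2: 1155 × 0.958 = 1106
Band 3: 20693 × 0.952 = 19700
Band 4: 19992 × 0.927 + 6193 × 0.578 = 18533 + 3580 = 22113
End of period: [1138, 1106, 19700, 22113]
Total: 50900 → 44057; change = -6843; percentage change = -13.4%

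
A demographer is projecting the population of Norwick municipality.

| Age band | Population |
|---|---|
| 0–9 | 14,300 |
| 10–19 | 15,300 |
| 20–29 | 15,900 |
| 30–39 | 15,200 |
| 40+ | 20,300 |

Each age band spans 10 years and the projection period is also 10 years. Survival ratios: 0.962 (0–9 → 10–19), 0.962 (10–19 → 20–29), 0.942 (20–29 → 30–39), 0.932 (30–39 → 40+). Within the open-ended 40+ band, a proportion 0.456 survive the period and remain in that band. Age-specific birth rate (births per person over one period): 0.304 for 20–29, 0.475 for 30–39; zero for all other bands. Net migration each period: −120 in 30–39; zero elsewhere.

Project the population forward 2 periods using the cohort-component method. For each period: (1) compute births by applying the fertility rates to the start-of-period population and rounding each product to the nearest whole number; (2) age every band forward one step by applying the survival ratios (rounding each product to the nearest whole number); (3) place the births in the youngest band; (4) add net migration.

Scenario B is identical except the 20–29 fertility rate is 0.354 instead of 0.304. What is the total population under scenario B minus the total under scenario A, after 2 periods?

1501

(Bands numbered youngest = 1 to oldest = 5.)
Period 1:
Births: 15900 * 0.304 = 4834, 15200 * 0.475 = 7220 — total 12054
Band 2: 14300 * 0.962 = 13757
Band 3: 15300 * 0.962 = 14719
Band 4: 15900 * 0.942 = 14978
Band 5: 15200 * 0.932 + 20300 * 0.456 = 14166 + 9257 = 23423
Net migration: Band 4 − 120 → 14858
→ [12054, 13757, 14719, 14858, 23423]
Period 2:
Births: 14719 * 0.304 = 4475, 14858 * 0.475 = 7058 — total 11533
Band 2: 12054 * 0.962 = 11596
Band 3: 13757 * 0.962 = 13234
Band 4: 14719 * 0.942 = 13865
Band 5: 14858 * 0.932 + 23423 * 0.456 = 13848 + 10681 = 24529
Net migration: Band 4 − 120 → 13745
→ [11533, 11596, 13234, 13745, 24529]
Scenario A total after 2 periods: 74637
Scenario B projection —
Period 1:
Births: 15900 * 0.354 = 5629, 15200 * 0.475 = 7220 — total 12849
Band 2: 14300 * 0.962 = 13757
Band 3: 15300 * 0.962 = 14719
Band 4: 15900 * 0.942 = 14978
Band 5: 15200 * 0.932 + 20300 * 0.456 = 14166 + 9257 = 23423
Net migration: Band 4 − 120 → 14858
→ [12849, 13757, 14719, 14858, 23423]
Period 2:
Births: 14719 * 0.354 = 5211, 14858 * 0.475 = 7058 — total 12269
Band 2: 12849 * 0.962 = 12361
Band 3: 13757 * 0.962 = 13234
Band 4: 14719 * 0.942 = 13865
Band 5: 14858 * 0.932 + 23423 * 0.456 = 13848 + 10681 = 24529
Net migration: Band 4 − 120 → 13745
→ [12269, 12361, 13234, 13745, 24529]
Scenario B total after 2 periods: 76138
Difference B − A = 76138 − 74637 = 1501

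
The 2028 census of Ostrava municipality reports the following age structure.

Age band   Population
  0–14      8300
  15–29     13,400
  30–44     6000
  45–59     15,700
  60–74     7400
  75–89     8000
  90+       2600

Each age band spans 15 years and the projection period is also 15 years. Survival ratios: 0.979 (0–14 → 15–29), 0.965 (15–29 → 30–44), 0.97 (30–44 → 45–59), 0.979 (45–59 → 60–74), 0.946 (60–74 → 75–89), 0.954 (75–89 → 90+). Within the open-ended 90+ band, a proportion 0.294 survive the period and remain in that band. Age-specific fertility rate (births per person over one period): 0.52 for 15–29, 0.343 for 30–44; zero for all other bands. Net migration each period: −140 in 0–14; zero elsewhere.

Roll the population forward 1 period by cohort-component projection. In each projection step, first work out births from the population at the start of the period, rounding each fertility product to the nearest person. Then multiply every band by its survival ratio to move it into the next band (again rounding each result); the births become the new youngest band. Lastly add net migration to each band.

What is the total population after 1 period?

— Period 1 —
Births: 13400 * 0.52 = 6968  |  6000 * 0.343 = 2058 — total 9026
15–29: 8300 * 0.979 = 8126
30–44: 13400 * 0.965 = 12931
45–59: 6000 * 0.97 = 5820
60–74: 15700 * 0.979 = 15370
75–89: 7400 * 0.946 = 7000
90+: 8000 * 0.954 + 2600 * 0.294 = 7632 + 764 = 8396
Net migration: 0–14 − 140 → 8886
Giving 8886 / 8126 / 12931 / 5820 / 15370 / 7000 / 8396.
Total after period 1: 8886 + 8126 + 12931 + 5820 + 15370 + 7000 + 8396 = 66529

66529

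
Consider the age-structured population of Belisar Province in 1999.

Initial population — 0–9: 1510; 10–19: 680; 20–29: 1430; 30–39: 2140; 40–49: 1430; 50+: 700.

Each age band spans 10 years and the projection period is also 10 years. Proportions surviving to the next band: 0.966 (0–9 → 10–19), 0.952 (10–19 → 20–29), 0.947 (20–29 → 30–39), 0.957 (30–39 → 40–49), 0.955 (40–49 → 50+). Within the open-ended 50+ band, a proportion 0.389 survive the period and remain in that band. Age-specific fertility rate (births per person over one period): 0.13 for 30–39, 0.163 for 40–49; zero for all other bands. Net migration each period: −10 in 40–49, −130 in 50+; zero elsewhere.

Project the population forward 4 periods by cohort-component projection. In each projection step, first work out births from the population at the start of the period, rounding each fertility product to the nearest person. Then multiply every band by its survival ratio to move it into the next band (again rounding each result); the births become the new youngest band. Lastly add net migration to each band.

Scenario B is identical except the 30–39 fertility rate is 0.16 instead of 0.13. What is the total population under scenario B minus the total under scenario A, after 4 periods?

Period 1:
Births: 2140 × 0.13 = 278 ; 1430 × 0.163 = 233 → 511
10–19: 1510 × 0.966 = 1459
20–29: 680 × 0.952 = 647
30–39: 1430 × 0.947 = 1354
40–49: 2140 × 0.957 = 2048
50+: 1430 × 0.955 + 700 × 0.389 = 1366 + 272 = 1638
Net migration: 40–49 − 10 → 2038; 50+ − 130 → 1508
Giving 511 / 1459 / 647 / 1354 / 2038 / 1508.
Period 2:
Births: 1354 × 0.13 = 176 ; 2038 × 0.163 = 332 → 508
10–19: 511 × 0.966 = 494
20–29: 1459 × 0.952 = 1389
30–39: 647 × 0.947 = 613
40–49: 1354 × 0.957 = 1296
50+: 2038 × 0.955 + 1508 × 0.389 = 1946 + 587 = 2533
Net migration: 40–49 − 10 → 1286; 50+ − 130 → 2403
Giving 508 / 494 / 1389 / 613 / 1286 / 2403.
Period 3:
Births: 613 × 0.13 = 80 ; 1286 × 0.163 = 210 → 290
10–19: 508 × 0.966 = 491
20–29: 494 × 0.952 = 470
30–39: 1389 × 0.947 = 1315
40–49: 613 × 0.957 = 587
50+: 1286 × 0.955 + 2403 × 0.389 = 1228 + 935 = 2163
Net migration: 40–49 − 10 → 577; 50+ − 130 → 2033
Giving 290 / 491 / 470 / 1315 / 577 / 2033.
Period 4:
Births: 1315 × 0.13 = 171 ; 577 × 0.163 = 94 → 265
10–19: 290 × 0.966 = 280
20–29: 491 × 0.952 = 467
30–39: 470 × 0.947 = 445
40–49: 1315 × 0.957 = 1258
50+: 577 × 0.955 + 2033 × 0.389 = 551 + 791 = 1342
Net migration: 40–49 − 10 → 1248; 50+ − 130 → 1212
Giving 265 / 280 / 467 / 445 / 1248 / 1212.
Scenario A total after 4 periods: 3917
Scenario B projection —
Period 1:
Births: 2140 × 0.16 = 342 ; 1430 × 0.163 = 233 → 575
10–19: 1510 × 0.966 = 1459
20–29: 680 × 0.952 = 647
30–39: 1430 × 0.947 = 1354
40–49: 2140 × 0.957 = 2048
50+: 1430 × 0.955 + 700 × 0.389 = 1366 + 272 = 1638
Net migration: 40–49 − 10 → 2038; 50+ − 130 → 1508
Giving 575 / 1459 / 647 / 1354 / 2038 / 1508.
Period 2:
Births: 1354 × 0.16 = 217 ; 2038 × 0.163 = 332 → 549
10–19: 575 × 0.966 = 555
20–29: 1459 × 0.952 = 1389
30–39: 647 × 0.947 = 613
40–49: 1354 × 0.957 = 1296
50+: 2038 × 0.955 + 1508 × 0.389 = 1946 + 587 = 2533
Net migration: 40–49 − 10 → 1286; 50+ − 130 → 2403
Giving 549 / 555 / 1389 / 613 / 1286 / 2403.
Period 3:
Births: 613 × 0.16 = 98 ; 1286 × 0.163 = 210 → 308
10–19: 549 × 0.966 = 530
20–29: 555 × 0.952 = 528
30–39: 1389 × 0.947 = 1315
40–49: 613 × 0.957 = 587
50+: 1286 × 0.955 + 2403 × 0.389 = 1228 + 935 = 2163
Net migration: 40–49 − 10 → 577; 50+ − 130 → 2033
Giving 308 / 530 / 528 / 1315 / 577 / 2033.
Period 4:
Births: 1315 × 0.16 = 210 ; 577 × 0.163 = 94 → 304
10–19: 308 × 0.966 = 298
20–29: 530 × 0.952 = 505
30–39: 528 × 0.947 = 500
40–49: 1315 × 0.957 = 1258
50+: 577 × 0.955 + 2033 × 0.389 = 551 + 791 = 1342
Net migration: 40–49 − 10 → 1248; 50+ − 130 → 1212
Giving 304 / 298 / 505 / 500 / 1248 / 1212.
Scenario B total after 4 periods: 4067
Difference B − A = 4067 − 3917 = 150

150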